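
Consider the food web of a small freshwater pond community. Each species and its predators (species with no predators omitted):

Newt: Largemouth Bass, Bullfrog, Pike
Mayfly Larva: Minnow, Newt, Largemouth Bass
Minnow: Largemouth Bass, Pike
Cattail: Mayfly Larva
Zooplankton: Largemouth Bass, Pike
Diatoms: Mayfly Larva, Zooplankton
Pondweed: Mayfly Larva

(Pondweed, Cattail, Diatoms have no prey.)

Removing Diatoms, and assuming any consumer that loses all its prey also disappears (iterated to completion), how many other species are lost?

1

Remove Diatoms.
Round 1: Zooplankton (all prey gone) → extinct.
No further losses. Total secondary extinctions: 1.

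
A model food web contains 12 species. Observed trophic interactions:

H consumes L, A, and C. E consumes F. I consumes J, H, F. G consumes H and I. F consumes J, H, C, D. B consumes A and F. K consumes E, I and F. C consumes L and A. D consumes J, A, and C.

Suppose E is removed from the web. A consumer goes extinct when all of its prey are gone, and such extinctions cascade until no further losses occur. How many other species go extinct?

0

Remove E.
Every predator of it retains at least one other prey: K still has F, I.
No consumer loses all prey, so no secondary extinctions occur.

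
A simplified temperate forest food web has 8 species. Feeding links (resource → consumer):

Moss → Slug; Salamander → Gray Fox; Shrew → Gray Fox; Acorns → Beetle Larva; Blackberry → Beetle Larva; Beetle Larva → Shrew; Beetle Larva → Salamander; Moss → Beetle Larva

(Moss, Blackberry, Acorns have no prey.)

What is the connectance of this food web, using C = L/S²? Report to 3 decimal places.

The web has S = 8 species and L = 8 feeding links.
C = L / S² = 8 / 64 = 0.1250 ≈ 0.125.

C = 0.125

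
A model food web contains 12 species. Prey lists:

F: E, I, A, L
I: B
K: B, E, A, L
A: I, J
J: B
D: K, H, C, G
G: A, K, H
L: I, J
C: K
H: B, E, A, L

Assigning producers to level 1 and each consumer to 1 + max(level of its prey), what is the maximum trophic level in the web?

Producers (level 1): B, E.
B → I → A → K → C → D gives D level 6.
No species has a prey at level 6, so no species reaches level 7.

6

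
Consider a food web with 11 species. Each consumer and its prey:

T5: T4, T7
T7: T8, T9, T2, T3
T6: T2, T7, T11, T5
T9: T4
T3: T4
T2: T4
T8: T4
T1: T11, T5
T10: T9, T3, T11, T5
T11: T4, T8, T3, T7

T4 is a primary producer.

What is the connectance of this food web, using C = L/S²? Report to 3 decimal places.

The web has S = 11 species and L = 24 feeding links.
C = L / S² = 24 / 121 = 0.1983 ≈ 0.198.

C = 0.198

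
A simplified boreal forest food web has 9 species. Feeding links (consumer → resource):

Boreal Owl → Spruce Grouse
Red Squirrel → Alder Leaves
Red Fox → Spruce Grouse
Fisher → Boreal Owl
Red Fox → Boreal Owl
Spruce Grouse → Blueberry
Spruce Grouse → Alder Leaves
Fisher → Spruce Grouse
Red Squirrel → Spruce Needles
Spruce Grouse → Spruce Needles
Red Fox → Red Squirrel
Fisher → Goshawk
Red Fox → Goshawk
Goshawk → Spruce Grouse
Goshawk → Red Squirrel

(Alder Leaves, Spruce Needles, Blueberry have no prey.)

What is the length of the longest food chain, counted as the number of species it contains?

4 species

One longest chain: Alder Leaves → Spruce Grouse → Boreal Owl → Red Fox.
It has 4 species and 3 links.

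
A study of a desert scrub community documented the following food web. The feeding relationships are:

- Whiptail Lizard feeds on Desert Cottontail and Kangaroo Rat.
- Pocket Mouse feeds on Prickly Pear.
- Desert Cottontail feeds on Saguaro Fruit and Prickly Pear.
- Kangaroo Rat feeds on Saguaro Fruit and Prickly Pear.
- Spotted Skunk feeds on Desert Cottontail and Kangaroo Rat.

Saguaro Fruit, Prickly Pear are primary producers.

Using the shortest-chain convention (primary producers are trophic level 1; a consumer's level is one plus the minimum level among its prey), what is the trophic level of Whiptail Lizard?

Saguaro Fruit is a producer → level 1.
Desert Cottontail eats Saguaro Fruit → level 2.
Whiptail Lizard eats Desert Cottontail → level 3.
No prey of Whiptail Lizard is below level 2, so 3 is the minimum.

Trophic level 3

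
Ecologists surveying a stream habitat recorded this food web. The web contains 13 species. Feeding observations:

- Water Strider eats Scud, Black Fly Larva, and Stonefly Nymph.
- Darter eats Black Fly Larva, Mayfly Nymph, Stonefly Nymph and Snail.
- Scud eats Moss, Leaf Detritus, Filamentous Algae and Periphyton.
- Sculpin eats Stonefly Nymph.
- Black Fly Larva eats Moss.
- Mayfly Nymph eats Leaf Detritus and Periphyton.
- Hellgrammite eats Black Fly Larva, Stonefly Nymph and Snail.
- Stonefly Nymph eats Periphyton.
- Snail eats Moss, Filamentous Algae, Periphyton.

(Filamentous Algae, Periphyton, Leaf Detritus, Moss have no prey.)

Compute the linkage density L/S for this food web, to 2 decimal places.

There are L = 22 links among S = 13 species.
L/S = 22/13 = 1.6923 ≈ 1.69.

L/S = 1.69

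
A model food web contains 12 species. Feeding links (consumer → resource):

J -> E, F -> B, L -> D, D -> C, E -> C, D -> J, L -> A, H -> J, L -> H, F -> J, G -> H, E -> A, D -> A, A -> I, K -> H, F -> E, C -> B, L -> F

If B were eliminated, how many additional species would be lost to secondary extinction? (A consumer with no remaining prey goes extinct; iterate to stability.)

1

Remove B.
Round 1: C (all prey gone) → extinct.
No further losses. Total secondary extinctions: 1.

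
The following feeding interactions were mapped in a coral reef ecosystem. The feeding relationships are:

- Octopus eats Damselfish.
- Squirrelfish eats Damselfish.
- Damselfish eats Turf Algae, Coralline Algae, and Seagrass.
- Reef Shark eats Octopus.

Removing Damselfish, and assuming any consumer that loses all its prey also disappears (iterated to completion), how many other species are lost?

3

Remove Damselfish.
Round 1: Squirrelfish (all prey gone), Octopus (all prey gone) → extinct.
Round 2: Reef Shark (all prey gone) → extinct.
No further losses. Total secondary extinctions: 3.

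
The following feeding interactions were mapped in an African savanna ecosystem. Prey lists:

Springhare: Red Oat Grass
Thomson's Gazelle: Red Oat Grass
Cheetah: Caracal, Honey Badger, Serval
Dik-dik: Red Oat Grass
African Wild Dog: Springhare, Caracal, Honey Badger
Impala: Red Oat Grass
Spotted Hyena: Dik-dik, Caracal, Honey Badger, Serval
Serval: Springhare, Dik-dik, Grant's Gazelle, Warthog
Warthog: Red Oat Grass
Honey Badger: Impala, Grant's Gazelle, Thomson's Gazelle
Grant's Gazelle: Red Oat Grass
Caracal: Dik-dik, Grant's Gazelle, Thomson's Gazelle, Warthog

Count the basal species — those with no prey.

Basal species (no prey listed): Red Oat Grass.
Count: 1.

1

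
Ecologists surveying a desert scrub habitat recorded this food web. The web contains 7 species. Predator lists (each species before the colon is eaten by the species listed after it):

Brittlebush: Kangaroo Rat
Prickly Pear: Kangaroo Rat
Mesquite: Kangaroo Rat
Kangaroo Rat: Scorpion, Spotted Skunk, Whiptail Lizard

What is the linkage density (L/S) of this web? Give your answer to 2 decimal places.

L/S = 0.86

There are L = 6 links among S = 7 species.
L/S = 6/7 = 0.8571 ≈ 0.86.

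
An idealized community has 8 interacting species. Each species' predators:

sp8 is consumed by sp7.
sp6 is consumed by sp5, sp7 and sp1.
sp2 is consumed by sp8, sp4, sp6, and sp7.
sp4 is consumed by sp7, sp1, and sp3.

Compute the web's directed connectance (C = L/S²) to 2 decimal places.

C = 0.17

The web has S = 8 species and L = 11 feeding links.
C = L / S² = 11 / 64 = 0.1719 ≈ 0.17.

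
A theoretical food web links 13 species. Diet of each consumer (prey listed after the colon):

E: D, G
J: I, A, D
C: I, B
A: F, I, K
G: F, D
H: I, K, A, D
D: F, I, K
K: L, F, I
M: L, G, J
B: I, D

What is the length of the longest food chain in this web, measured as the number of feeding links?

4 links

One longest chain: L → K → D → G → E.
It has 5 species and 4 links.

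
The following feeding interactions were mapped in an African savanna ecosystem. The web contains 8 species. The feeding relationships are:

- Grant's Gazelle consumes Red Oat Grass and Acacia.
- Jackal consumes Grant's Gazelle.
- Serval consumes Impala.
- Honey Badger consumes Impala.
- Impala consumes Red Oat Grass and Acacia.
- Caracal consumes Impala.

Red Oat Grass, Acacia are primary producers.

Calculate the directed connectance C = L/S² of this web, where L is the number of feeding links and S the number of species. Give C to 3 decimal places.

The web has S = 8 species and L = 8 feeding links.
C = L / S² = 8 / 64 = 0.1250 ≈ 0.125.

C = 0.125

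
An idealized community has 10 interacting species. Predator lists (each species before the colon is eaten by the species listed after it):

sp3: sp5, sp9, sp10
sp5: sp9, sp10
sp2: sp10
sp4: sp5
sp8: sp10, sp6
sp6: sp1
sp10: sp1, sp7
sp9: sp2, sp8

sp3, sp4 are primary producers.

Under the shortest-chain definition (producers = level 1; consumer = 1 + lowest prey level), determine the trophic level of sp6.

Trophic level 4

sp3 is a producer → level 1.
sp9 eats sp3 → level 2.
sp8 eats sp9 → level 3.
sp6 eats sp8 → level 4.
No prey of sp6 is below level 3, so 4 is the minimum.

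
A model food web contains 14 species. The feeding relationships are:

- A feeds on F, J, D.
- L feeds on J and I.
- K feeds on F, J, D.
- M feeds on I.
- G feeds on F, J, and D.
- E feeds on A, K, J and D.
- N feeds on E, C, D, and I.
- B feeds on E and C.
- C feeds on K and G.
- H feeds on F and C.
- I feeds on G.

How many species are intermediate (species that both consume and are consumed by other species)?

6

Intermediate species (has both prey and predators): G, A, K, E, I, C.
Count: 6.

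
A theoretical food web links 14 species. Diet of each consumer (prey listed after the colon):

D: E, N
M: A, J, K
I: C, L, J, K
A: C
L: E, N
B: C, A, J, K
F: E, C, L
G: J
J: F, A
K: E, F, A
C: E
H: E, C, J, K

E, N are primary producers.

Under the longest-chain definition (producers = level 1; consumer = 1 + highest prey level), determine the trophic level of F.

Trophic level 3

E is a producer → level 1.
C eats E → level 2.
F eats C (level 2); other prey at levels: E 1, L 2 → level 3.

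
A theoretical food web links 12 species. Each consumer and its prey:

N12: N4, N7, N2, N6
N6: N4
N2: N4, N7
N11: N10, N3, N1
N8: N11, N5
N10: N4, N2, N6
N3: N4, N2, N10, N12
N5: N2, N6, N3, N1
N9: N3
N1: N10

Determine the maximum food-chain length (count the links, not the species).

One longest chain: N4 → N2 → N10 → N3 → N11 → N8.
It has 6 species and 5 links.

5 links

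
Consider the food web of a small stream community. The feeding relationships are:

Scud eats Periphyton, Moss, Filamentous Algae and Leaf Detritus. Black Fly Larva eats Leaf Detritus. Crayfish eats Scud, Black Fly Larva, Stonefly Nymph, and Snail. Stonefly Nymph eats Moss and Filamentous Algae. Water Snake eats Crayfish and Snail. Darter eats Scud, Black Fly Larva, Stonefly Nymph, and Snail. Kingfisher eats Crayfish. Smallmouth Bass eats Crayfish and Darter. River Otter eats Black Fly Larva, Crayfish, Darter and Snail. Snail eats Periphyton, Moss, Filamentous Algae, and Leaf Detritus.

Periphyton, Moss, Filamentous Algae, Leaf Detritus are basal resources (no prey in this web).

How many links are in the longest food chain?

One longest chain: Periphyton → Snail → Crayfish → Water Snake.
It has 4 species and 3 links.

3 links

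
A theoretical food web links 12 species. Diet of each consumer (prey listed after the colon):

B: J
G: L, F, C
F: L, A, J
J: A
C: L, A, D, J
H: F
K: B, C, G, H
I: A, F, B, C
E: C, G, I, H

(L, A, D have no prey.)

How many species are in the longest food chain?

5 species

One longest chain: A → J → F → H → K.
It has 5 species and 4 links.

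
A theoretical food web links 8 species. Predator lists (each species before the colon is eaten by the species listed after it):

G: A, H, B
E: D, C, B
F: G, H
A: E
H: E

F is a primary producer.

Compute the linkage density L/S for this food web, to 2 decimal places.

L/S = 1.25

There are L = 10 links among S = 8 species.
L/S = 10/8 = 1.2500 ≈ 1.25.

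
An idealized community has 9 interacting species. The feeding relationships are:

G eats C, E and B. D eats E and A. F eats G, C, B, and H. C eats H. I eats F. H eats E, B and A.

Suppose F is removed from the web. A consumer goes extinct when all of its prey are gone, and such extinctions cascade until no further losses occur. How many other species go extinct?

Remove F.
Round 1: I (all prey gone) → extinct.
No further losses. Total secondary extinctions: 1.

1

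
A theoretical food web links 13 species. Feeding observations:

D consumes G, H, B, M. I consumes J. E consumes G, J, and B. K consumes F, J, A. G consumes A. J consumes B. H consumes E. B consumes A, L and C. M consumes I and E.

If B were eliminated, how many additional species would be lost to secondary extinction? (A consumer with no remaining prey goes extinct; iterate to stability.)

2

Remove B.
Round 1: J (all prey gone) → extinct.
Round 2: I (all prey gone) → extinct.
No further losses. Total secondary extinctions: 2.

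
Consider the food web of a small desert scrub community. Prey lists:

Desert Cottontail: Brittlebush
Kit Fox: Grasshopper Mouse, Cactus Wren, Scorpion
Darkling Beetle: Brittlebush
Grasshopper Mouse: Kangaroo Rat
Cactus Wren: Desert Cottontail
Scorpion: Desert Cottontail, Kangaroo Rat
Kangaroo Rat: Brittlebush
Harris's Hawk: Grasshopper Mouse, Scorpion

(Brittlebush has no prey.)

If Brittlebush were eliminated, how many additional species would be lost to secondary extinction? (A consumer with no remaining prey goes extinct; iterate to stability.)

Remove Brittlebush.
Round 1: Desert Cottontail (all prey gone), Kangaroo Rat (all prey gone), Darkling Beetle (all prey gone) → extinct.
Round 2: Grasshopper Mouse (all prey gone), Cactus Wren (all prey gone), Scorpion (all prey gone) → extinct.
Round 3: Harris's Hawk (all prey gone), Kit Fox (all prey gone) → extinct.
No further losses. Total secondary extinctions: 8.

8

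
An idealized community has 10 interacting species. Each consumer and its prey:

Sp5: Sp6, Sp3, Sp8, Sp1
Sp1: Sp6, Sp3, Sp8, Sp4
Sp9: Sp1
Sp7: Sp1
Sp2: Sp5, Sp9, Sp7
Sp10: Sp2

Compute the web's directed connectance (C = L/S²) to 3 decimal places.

C = 0.140

The web has S = 10 species and L = 14 feeding links.
C = L / S² = 14 / 100 = 0.1400 ≈ 0.140.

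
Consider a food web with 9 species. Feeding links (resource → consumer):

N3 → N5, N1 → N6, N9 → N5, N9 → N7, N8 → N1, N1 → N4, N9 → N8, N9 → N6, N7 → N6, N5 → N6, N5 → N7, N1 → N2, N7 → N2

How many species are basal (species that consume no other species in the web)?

2

Basal species (no prey listed): N9, N3.
Count: 2.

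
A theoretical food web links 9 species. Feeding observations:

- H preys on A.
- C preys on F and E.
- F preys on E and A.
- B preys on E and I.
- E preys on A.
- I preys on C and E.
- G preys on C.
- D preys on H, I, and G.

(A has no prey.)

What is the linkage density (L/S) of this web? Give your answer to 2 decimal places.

L/S = 1.56

There are L = 14 links among S = 9 species.
L/S = 14/9 = 1.5556 ≈ 1.56.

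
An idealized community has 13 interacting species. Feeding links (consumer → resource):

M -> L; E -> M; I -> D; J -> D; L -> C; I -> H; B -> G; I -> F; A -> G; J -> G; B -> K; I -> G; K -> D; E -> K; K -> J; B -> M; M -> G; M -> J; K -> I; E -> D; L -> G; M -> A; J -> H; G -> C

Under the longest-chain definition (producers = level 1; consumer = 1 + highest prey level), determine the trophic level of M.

C is a producer → level 1.
G eats C → level 2.
J eats G (level 2); other prey at levels: H 1, D 1 → level 3.
M eats J (level 3); other prey at levels: G 2, L 3, A 3 → level 4.

Trophic level 4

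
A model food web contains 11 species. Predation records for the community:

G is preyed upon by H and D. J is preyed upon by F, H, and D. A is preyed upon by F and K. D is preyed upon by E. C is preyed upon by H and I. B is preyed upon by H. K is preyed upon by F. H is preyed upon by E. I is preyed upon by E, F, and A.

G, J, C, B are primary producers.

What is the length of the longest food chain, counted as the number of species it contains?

5 species

One longest chain: C → I → A → K → F.
It has 5 species and 4 links.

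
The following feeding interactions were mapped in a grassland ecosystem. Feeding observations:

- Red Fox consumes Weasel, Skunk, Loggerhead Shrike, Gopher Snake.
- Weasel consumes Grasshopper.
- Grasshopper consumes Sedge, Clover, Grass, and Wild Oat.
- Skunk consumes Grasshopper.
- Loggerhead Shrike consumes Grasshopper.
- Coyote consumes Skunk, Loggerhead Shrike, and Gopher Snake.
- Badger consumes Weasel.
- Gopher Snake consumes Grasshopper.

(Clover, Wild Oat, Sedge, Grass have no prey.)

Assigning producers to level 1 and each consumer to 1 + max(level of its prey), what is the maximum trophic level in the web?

4

Producers (level 1): Clover, Wild Oat, Sedge, Grass.
Clover → Grasshopper → Loggerhead Shrike → Red Fox gives Red Fox level 4.
No species has a prey at level 4, so no species reaches level 5.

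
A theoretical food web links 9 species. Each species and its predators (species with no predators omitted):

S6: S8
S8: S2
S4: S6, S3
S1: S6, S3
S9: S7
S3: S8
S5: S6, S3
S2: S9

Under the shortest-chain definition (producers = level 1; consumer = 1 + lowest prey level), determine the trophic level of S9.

S1 is a producer → level 1.
S6 eats S1 → level 2.
S8 eats S6 → level 3.
S2 eats S8 → level 4.
S9 eats S2 → level 5.
No prey of S9 is below level 4, so 5 is the minimum.

Trophic level 5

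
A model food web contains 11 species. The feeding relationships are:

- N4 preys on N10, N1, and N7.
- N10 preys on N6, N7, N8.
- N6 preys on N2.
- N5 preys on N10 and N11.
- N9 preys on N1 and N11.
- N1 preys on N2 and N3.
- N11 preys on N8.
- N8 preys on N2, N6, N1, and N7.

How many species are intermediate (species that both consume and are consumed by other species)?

Intermediate species (has both prey and predators): N1, N6, N8, N10, N11.
Count: 5.

5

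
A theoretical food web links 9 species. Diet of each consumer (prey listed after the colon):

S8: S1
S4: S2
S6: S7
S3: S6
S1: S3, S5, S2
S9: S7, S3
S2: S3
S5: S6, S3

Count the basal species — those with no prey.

Basal species (no prey listed): S7.
Count: 1.

1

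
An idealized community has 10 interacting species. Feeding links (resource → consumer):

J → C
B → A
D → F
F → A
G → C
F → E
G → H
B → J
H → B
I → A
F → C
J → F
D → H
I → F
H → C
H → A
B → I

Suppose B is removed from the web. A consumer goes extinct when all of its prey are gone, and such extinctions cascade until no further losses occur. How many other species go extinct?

Remove B.
Round 1: J (all prey gone), I (all prey gone) → extinct.
No further losses. Total secondary extinctions: 2.

2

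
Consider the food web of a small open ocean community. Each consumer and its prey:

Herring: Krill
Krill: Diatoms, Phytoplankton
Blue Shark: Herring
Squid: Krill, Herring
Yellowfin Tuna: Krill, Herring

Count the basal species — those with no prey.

Basal species (no prey listed): Diatoms, Phytoplankton.
Count: 2.

2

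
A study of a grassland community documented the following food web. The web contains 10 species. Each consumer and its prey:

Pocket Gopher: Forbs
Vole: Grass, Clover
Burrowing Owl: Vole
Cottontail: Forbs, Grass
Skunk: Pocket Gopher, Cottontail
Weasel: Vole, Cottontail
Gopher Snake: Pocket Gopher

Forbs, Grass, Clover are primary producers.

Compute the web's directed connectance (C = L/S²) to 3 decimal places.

The web has S = 10 species and L = 11 feeding links.
C = L / S² = 11 / 100 = 0.1100 ≈ 0.110.

C = 0.110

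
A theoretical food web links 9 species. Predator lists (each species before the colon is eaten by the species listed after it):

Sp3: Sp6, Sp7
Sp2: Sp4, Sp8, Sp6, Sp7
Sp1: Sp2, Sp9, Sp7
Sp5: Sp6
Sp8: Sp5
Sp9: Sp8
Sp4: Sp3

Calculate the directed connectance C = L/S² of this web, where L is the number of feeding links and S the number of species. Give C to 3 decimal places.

C = 0.160

The web has S = 9 species and L = 13 feeding links.
C = L / S² = 13 / 81 = 0.1605 ≈ 0.160.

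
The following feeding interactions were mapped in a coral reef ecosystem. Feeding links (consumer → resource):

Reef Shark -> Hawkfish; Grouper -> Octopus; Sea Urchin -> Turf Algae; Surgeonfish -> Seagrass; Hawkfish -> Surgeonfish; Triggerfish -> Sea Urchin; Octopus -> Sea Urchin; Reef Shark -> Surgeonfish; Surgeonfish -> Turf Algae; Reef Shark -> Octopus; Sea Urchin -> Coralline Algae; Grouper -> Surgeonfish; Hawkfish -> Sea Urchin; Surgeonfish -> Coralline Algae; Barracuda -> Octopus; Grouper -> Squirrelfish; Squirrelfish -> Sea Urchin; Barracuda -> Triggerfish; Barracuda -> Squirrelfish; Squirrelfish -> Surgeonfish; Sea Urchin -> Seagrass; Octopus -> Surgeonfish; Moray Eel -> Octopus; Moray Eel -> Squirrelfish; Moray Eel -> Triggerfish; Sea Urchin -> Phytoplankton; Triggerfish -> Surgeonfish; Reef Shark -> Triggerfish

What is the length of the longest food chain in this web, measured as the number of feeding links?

One longest chain: Seagrass → Sea Urchin → Hawkfish → Reef Shark.
It has 4 species and 3 links.

3 links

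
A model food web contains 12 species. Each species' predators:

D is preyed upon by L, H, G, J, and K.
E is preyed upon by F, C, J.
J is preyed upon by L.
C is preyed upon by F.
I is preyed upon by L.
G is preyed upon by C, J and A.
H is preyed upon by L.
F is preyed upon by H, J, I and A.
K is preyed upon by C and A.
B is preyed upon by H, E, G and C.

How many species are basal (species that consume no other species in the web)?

Basal species (no prey listed): B, D.
Count: 2.

2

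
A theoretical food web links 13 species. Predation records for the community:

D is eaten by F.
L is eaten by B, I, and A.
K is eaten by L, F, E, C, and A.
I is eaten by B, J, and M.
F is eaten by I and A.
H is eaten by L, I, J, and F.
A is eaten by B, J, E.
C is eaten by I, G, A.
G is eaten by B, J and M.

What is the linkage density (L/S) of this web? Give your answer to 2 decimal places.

L/S = 2.08

There are L = 27 links among S = 13 species.
L/S = 27/13 = 2.0769 ≈ 2.08.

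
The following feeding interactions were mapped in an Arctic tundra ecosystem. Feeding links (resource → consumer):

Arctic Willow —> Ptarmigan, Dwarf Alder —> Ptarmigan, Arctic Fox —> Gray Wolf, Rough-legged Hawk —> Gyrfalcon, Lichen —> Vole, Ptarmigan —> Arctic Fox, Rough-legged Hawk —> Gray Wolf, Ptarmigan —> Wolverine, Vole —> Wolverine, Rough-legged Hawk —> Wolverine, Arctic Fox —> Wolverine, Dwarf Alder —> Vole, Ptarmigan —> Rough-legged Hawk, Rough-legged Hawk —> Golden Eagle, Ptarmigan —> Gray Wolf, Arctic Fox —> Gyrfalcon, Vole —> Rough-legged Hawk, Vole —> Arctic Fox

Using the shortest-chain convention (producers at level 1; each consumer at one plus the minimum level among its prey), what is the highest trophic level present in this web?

Producers (level 1): Arctic Willow, Dwarf Alder, Lichen.
Following each consumer down to its lowest-level prey: Dwarf Alder → Vole → Rough-legged Hawk → Golden Eagle (levels 1 through 4).
All prey of Golden Eagle (Rough-legged Hawk 3) are at level 3 or above, so Golden Eagle is at level 1 + 3 = 4.
Every consumer has at least one prey at level 3 or below, so none exceeds level 4.

4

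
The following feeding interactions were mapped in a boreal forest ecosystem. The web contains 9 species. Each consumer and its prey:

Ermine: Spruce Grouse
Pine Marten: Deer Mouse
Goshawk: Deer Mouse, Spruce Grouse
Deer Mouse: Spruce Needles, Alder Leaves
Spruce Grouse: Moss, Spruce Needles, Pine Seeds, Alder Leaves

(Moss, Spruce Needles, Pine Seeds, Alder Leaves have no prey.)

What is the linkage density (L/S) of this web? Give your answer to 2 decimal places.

There are L = 10 links among S = 9 species.
L/S = 10/9 = 1.1111 ≈ 1.11.

L/S = 1.11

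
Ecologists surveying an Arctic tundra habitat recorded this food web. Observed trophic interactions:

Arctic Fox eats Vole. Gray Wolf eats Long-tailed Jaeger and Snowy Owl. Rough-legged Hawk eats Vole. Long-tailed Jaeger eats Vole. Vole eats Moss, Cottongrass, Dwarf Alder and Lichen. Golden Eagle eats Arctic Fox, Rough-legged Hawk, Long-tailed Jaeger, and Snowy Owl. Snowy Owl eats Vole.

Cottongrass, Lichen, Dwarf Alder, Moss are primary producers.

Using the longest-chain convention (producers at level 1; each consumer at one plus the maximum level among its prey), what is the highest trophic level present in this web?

Producers (level 1): Cottongrass, Lichen, Dwarf Alder, Moss.
Cottongrass → Vole → Long-tailed Jaeger → Gray Wolf gives Gray Wolf level 4.
No species has a prey at level 4, so no species reaches level 5.

4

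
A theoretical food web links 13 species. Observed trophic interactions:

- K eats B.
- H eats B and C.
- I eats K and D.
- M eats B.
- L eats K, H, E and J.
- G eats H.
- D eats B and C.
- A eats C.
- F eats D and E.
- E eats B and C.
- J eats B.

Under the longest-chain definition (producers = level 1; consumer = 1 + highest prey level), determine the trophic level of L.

B is a producer → level 1.
E eats B (level 1); other prey at levels: C 1 → level 2.
L eats E (level 2); other prey at levels: H 2, K 2, J 2 → level 3.

Trophic level 3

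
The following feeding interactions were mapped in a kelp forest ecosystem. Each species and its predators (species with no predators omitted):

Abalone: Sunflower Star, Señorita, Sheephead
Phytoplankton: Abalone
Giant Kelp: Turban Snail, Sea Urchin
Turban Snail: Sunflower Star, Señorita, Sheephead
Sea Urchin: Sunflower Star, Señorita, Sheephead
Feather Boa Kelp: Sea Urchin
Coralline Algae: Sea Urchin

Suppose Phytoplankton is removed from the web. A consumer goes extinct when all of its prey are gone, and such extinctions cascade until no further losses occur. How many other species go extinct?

1

Remove Phytoplankton.
Round 1: Abalone (all prey gone) → extinct.
No further losses. Total secondary extinctions: 1.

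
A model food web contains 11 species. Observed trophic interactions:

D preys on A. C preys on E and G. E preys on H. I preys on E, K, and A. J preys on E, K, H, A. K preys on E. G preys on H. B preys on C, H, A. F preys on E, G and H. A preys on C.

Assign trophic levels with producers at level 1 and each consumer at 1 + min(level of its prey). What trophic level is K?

H is a producer → level 1.
E eats H → level 2.
K eats E → level 3.
No prey of K is below level 2, so 3 is the minimum.

Trophic level 3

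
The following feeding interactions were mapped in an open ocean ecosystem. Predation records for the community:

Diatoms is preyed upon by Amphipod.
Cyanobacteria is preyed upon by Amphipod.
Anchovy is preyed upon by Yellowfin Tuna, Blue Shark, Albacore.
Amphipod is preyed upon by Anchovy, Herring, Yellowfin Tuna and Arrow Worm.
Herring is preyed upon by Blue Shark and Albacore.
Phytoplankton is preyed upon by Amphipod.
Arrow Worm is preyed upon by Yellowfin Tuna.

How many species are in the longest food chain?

4 species

One longest chain: Cyanobacteria → Amphipod → Herring → Albacore.
It has 4 species and 3 links.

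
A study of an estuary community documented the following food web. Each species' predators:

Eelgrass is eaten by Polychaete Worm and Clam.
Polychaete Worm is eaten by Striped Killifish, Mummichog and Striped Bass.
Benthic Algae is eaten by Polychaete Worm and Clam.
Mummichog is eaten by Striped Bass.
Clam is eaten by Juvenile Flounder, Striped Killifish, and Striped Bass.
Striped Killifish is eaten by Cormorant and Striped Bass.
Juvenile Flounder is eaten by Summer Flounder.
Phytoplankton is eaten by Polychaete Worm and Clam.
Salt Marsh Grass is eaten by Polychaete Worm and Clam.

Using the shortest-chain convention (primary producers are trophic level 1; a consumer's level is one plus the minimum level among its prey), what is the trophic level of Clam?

Benthic Algae is a producer → level 1.
Clam eats Benthic Algae → level 2.

Trophic level 2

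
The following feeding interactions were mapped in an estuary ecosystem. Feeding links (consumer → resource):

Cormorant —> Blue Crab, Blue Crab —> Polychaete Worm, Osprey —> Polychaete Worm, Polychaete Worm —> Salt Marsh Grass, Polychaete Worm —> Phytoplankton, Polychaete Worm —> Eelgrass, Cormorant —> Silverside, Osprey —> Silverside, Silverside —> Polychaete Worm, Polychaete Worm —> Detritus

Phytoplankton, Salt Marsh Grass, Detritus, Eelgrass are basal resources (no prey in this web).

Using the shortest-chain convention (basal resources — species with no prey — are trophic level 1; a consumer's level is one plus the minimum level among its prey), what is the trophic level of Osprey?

Phytoplankton has no prey (basal) → level 1.
Polychaete Worm eats Phytoplankton → level 2.
Osprey eats Polychaete Worm → level 3.
No prey of Osprey is below level 2, so 3 is the minimum.

Trophic level 3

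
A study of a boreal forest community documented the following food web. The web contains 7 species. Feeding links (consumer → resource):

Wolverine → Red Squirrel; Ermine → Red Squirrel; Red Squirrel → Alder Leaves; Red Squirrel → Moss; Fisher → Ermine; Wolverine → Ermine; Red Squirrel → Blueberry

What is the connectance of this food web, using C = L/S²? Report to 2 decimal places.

C = 0.14

The web has S = 7 species and L = 7 feeding links.
C = L / S² = 7 / 49 = 0.1429 ≈ 0.14.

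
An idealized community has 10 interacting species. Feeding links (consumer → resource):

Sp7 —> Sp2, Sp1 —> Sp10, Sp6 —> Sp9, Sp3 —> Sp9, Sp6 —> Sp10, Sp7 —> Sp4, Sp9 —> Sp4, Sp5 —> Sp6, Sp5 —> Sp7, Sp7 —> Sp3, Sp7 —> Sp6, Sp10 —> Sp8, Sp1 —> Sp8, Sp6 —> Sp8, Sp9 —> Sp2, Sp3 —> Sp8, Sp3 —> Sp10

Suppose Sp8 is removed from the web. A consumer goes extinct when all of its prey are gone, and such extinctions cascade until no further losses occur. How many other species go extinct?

2

Remove Sp8.
Round 1: Sp10 (all prey gone) → extinct.
Round 2: Sp1 (all prey gone) → extinct.
No further losses. Total secondary extinctions: 2.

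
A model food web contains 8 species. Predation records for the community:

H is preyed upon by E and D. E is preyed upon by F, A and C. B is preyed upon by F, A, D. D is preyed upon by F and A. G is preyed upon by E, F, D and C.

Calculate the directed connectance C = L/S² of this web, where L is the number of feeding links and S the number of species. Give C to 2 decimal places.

C = 0.22

The web has S = 8 species and L = 14 feeding links.
C = L / S² = 14 / 64 = 0.2188 ≈ 0.22.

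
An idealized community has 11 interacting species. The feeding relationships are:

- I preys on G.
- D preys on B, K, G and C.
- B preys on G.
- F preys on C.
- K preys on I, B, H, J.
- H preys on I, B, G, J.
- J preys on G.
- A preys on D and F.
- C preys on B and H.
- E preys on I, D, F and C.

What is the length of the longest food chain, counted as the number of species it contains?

One longest chain: G → I → H → C → D → A.
It has 6 species and 5 links.

6 species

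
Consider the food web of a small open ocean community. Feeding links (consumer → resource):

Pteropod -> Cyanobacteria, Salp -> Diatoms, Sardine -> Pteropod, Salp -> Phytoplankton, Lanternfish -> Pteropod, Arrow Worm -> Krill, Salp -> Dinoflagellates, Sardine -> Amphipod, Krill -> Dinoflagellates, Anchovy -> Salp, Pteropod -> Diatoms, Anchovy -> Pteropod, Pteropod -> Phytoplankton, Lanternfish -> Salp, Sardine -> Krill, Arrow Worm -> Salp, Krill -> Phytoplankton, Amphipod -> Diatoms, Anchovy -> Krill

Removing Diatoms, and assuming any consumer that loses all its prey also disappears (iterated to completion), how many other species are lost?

Remove Diatoms.
Round 1: Amphipod (all prey gone) → extinct.
No further losses. Total secondary extinctions: 1.

1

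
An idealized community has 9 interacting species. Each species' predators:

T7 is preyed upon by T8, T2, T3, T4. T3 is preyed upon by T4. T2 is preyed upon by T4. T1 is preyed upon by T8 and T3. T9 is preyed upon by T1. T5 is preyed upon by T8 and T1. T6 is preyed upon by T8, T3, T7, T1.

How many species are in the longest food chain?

One longest chain: T6 → T7 → T3 → T4.
It has 4 species and 3 links.

4 species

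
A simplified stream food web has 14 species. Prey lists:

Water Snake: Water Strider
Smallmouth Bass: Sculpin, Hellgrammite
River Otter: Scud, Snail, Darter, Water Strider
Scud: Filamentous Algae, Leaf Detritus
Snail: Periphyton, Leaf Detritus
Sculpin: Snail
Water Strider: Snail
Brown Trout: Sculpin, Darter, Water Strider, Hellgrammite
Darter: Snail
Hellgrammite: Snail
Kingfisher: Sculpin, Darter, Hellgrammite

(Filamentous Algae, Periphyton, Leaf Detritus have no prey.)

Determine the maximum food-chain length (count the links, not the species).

One longest chain: Periphyton → Snail → Water Strider → Water Snake.
It has 4 species and 3 links.

3 links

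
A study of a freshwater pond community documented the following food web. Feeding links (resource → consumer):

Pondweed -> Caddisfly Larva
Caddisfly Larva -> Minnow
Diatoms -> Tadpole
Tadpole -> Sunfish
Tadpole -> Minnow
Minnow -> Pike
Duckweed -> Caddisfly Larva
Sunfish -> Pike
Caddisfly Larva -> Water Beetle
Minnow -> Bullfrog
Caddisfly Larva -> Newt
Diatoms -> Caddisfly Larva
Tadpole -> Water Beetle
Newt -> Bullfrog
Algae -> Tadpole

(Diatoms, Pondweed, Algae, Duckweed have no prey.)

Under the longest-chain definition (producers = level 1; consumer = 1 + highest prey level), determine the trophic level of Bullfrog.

Trophic level 4

Diatoms is a producer → level 1.
Tadpole eats Diatoms (level 1); other prey at levels: Algae 1 → level 2.
Minnow eats Tadpole (level 2); other prey at levels: Caddisfly Larva 2 → level 3.
Bullfrog eats Minnow (level 3); other prey at levels: Newt 3 → level 4.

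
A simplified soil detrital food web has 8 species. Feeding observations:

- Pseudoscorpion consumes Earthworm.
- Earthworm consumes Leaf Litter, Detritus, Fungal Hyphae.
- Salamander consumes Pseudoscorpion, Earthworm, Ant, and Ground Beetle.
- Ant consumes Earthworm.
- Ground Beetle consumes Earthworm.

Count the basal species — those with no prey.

3

Basal species (no prey listed): Fungal Hyphae, Detritus, Leaf Litter.
Count: 3.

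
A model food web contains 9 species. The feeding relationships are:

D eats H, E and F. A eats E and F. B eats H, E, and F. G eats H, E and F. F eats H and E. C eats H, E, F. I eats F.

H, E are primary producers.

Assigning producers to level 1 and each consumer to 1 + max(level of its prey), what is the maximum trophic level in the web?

Producers (level 1): H, E.
H → F → D gives D level 3.
No species has a prey at level 3, so no species reaches level 4.

3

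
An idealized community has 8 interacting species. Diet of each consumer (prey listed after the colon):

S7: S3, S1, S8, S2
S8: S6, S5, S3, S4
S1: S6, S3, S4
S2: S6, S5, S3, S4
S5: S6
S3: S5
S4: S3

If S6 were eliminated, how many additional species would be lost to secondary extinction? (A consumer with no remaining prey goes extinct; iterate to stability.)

Remove S6.
Round 1: S5 (all prey gone) → extinct.
Round 2: S3 (all prey gone) → extinct.
Round 3: S4 (all prey gone) → extinct.
Round 4: S1 (all prey gone), S8 (all prey gone), S2 (all prey gone) → extinct.
Round 5: S7 (all prey gone) → extinct.
No further losses. Total secondary extinctions: 7.

7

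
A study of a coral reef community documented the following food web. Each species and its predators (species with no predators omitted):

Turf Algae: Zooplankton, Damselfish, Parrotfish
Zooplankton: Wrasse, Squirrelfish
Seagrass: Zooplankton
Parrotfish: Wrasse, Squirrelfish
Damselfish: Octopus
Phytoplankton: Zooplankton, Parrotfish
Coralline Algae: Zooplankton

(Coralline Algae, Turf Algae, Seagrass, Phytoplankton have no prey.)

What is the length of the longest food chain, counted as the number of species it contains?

One longest chain: Turf Algae → Damselfish → Octopus.
It has 3 species and 2 links.

3 species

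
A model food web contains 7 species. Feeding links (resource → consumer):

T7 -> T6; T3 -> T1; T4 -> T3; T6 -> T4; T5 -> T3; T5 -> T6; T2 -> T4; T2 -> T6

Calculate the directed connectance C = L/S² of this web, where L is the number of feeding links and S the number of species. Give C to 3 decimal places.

The web has S = 7 species and L = 8 feeding links.
C = L / S² = 8 / 49 = 0.1633 ≈ 0.163.

C = 0.163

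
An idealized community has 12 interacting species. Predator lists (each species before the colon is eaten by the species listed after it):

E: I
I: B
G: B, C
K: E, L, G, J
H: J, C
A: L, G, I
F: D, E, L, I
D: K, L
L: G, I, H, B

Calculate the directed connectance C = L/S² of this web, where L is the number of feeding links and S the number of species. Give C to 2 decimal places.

The web has S = 12 species and L = 23 feeding links.
C = L / S² = 23 / 144 = 0.1597 ≈ 0.16.

C = 0.16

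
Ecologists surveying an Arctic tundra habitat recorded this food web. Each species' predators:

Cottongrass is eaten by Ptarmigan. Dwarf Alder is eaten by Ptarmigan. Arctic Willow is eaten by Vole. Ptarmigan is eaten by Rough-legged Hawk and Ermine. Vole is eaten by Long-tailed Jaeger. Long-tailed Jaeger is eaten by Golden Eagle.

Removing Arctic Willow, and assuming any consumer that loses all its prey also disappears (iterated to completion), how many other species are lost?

Remove Arctic Willow.
Round 1: Vole (all prey gone) → extinct.
Round 2: Long-tailed Jaeger (all prey gone) → extinct.
Round 3: Golden Eagle (all prey gone) → extinct.
No further losses. Total secondary extinctions: 3.

3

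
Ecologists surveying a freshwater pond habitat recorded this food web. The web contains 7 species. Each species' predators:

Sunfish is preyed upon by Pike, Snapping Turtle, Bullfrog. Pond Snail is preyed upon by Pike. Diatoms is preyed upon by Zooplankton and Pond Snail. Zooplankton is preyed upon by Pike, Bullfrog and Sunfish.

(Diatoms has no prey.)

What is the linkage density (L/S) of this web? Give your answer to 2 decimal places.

There are L = 9 links among S = 7 species.
L/S = 9/7 = 1.2857 ≈ 1.29.

L/S = 1.29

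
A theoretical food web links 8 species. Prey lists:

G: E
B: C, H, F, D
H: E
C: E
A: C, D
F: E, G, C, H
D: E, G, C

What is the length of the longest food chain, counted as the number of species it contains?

One longest chain: E → G → D → A.
It has 4 species and 3 links.

4 species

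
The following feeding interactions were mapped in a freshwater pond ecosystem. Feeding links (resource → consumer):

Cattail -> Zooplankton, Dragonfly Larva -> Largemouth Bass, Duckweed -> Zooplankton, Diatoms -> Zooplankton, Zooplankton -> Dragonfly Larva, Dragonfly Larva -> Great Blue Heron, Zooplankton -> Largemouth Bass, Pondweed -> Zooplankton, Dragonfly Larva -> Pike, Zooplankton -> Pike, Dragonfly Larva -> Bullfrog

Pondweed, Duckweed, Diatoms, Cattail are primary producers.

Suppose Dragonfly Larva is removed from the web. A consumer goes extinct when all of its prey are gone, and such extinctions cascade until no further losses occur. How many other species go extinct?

Remove Dragonfly Larva.
Round 1: Great Blue Heron (all prey gone), Bullfrog (all prey gone) → extinct.
No further losses. Total secondary extinctions: 2.

2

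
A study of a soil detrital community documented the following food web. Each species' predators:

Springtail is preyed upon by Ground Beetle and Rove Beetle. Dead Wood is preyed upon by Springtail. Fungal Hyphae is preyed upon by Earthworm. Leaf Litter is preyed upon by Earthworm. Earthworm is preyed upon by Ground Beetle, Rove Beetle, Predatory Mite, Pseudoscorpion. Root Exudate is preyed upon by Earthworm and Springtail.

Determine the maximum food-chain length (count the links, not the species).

2 links

One longest chain: Dead Wood → Springtail → Rove Beetle.
It has 3 species and 2 links.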